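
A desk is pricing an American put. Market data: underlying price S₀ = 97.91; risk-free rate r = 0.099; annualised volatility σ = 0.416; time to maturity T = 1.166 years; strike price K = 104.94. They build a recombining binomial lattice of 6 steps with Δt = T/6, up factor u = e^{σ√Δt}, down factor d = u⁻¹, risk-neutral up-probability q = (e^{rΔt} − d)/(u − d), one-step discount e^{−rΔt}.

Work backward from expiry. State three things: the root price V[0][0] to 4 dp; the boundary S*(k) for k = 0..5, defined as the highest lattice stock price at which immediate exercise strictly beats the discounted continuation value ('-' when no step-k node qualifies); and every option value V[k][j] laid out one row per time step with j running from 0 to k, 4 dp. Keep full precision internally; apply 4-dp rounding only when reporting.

Δt=0.19433, u=1.20128, d=0.83245, q=0.50695, disc=e^(-rΔt)=0.98094
k=6 terminal: V=max(K-S,0) → 72.3590 57.9233 37.0916 7.0300 0.0000 0.0000 0.0000
k=5: j=0 S=39.1389 intr=65.8011 cont=63.8015 V=65.8011[EX]; j=1 S=56.4802 intr=48.4598 cont=46.4602 V=48.4598[EX]; j=2 S=81.5048 intr=23.4352 cont=21.4355 V=23.4352[EX]; j=3 S=117.6172 intr=0.0000 cont=3.4001 V=3.4001[hold]; j=4 S=169.7298 intr=0.0000 cont=0.0000 V=0.0000[hold]; j=5 S=244.9319 intr=0.0000 cont=0.0000 V=0.0000[hold]  S*(5)=81.5048
k=4: j=0 S=47.0167 intr=57.9233 cont=55.9236 V=57.9233[EX]; j=1 S=67.8484 intr=37.0916 cont=35.0919 V=37.0916[EX]; j=2 S=97.9100 intr=7.0300 cont=13.0254 V=13.0254[hold]; j=3 S=141.2910 intr=0.0000 cont=1.6445 V=1.6445[hold]; j=4 S=203.8927 intr=0.0000 cont=0.0000 V=0.0000[hold]  S*(4)=67.8484
k=3: j=0 S=56.4802 intr=48.4598 cont=46.4602 V=48.4598[EX]; j=1 S=81.5048 intr=23.4352 cont=24.4170 V=24.4170[hold]; j=2 S=117.6172 intr=0.0000 cont=7.1176 V=7.1176[hold]; j=3 S=169.7298 intr=0.0000 cont=0.7954 V=0.7954[hold]  S*(3)=56.4802
k=2: j=0 S=67.8484 intr=37.0916 cont=35.5802 V=37.0916[EX]; j=1 S=97.9100 intr=7.0300 cont=15.3489 V=15.3489[hold]; j=2 S=141.2910 intr=0.0000 cont=3.8380 V=3.8380[hold]  S*(2)=67.8484
k=1: j=0 S=81.5048 intr=23.4352 cont=25.5724 V=25.5724[hold]; j=1 S=117.6172 intr=0.0000 cont=9.3322 V=9.3322[hold]  S*(1)=-
k=0: j=0 S=97.9100 intr=7.0300 cont=17.0091 V=17.0091[hold]  S*(0)=-

price = 17.0091
boundary = - - 67.8484 56.4802 67.8484 81.5048
tree:
17.0091
25.5724 9.3322
37.0916 15.3489 3.8380
48.4598 24.4170 7.1176 0.7954
57.9233 37.0916 13.0254 1.6445 0.0000
65.8011 48.4598 23.4352 3.4001 0.0000 0.0000
72.3590 57.9233 37.0916 7.0300 0.0000 0.0000 0.0000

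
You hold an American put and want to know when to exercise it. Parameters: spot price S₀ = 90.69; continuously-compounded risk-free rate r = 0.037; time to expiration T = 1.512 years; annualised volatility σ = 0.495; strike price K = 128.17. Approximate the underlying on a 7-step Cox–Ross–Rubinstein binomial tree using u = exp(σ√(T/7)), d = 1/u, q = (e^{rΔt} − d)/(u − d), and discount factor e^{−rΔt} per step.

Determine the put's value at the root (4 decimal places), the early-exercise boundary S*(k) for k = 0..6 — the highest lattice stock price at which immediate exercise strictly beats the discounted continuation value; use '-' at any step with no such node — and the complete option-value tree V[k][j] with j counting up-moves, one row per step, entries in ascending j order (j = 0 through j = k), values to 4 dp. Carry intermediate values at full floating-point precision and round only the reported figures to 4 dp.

Δt=0.21600  u=1.25867  d=0.79449  q=0.46002  discount=0.99204
step 7 (expiry): payoffs max(K−S,0) = 110.0492 99.4621 82.6896 56.1177 14.0213 0.0000 0.0000 0.0000
step 6: (k=6,j=0): S=22.8081, (K−S)⁺=105.3619, hold=104.3416 ⇒ V=105.3619 exercise | (k=6,j=1): S=36.1337, (K−S)⁺=92.0363, hold=91.0160 ⇒ V=92.0363 exercise | (k=6,j=2): S=57.2448, (K−S)⁺=70.9252, hold=69.9050 ⇒ V=70.9252 exercise | (k=6,j=3): S=90.6900, (K−S)⁺=37.4800, hold=36.4597 ⇒ V=37.4800 exercise | (k=6,j=4): S=143.6755, (K−S)⁺=0.0000, hold=7.5109 ⇒ V=7.5109 continue | (k=6,j=5): S=227.6178, (K−S)⁺=0.0000, hold=0.0000 ⇒ V=0.0000 continue | (k=6,j=6): S=360.6033, (K−S)⁺=0.0000, hold=0.0000 ⇒ V=0.0000 continue  boundary S*=90.6900
step 5: (k=5,j=0): S=28.7079, (K−S)⁺=99.4621, hold=98.4419 ⇒ V=99.4621 exercise | (k=5,j=1): S=45.4804, (K−S)⁺=82.6896, hold=81.6693 ⇒ V=82.6896 exercise | (k=5,j=2): S=72.0523, (K−S)⁺=56.1177, hold=55.0975 ⇒ V=56.1177 exercise | (k=5,j=3): S=114.1487, (K−S)⁺=14.0213, hold=23.5048 ⇒ V=23.5048 continue | (k=5,j=4): S=180.8400, (K−S)⁺=0.0000, hold=4.0234 ⇒ V=4.0234 continue | (k=5,j=5): S=286.4956, (K−S)⁺=0.0000, hold=0.0000 ⇒ V=0.0000 continue  boundary S*=72.0523
step 4: (k=4,j=0): S=36.1337, (K−S)⁺=92.0363, hold=91.0160 ⇒ V=92.0363 exercise | (k=4,j=1): S=57.2448, (K−S)⁺=70.9252, hold=69.9050 ⇒ V=70.9252 exercise | (k=4,j=2): S=90.6900, (K−S)⁺=37.4800, hold=40.7877 ⇒ V=40.7877 continue | (k=4,j=3): S=143.6755, (K−S)⁺=0.0000, hold=14.4271 ⇒ V=14.4271 continue | (k=4,j=4): S=227.6178, (K−S)⁺=0.0000, hold=2.1552 ⇒ V=2.1552 continue  boundary S*=57.2448
step 3: (k=3,j=0): S=45.4804, (K−S)⁺=82.6896, hold=81.6693 ⇒ V=82.6896 exercise | (k=3,j=1): S=72.0523, (K−S)⁺=56.1177, hold=56.6070 ⇒ V=56.6070 continue | (k=3,j=2): S=114.1487, (K−S)⁺=14.0213, hold=28.4330 ⇒ V=28.4330 continue | (k=3,j=3): S=180.8400, (K−S)⁺=0.0000, hold=8.7118 ⇒ V=8.7118 continue  boundary S*=45.4804
step 2: (k=2,j=0): S=57.2448, (K−S)⁺=70.9252, hold=70.1282 ⇒ V=70.9252 exercise | (k=2,j=1): S=90.6900, (K−S)⁺=37.4800, hold=43.2988 ⇒ V=43.2988 continue | (k=2,j=2): S=143.6755, (K−S)⁺=0.0000, hold=19.2067 ⇒ V=19.2067 continue  boundary S*=57.2448
step 1: (k=1,j=0): S=72.0523, (K−S)⁺=56.1177, hold=57.7530 ⇒ V=57.7530 continue | (k=1,j=1): S=114.1487, (K−S)⁺=14.0213, hold=31.9594 ⇒ V=31.9594 continue  boundary S*=-
step 0: (k=0,j=0): S=90.6900, (K−S)⁺=37.4800, hold=45.5220 ⇒ V=45.5220 continue  boundary S*=-

price = 45.5220
boundary = - - 57.2448 45.4804 57.2448 72.0523 90.6900
tree:
45.5220
57.7530 31.9594
70.9252 43.2988 19.2067
82.6896 56.6070 28.4330 8.7118
92.0363 70.9252 40.7877 14.4271 2.1552
99.4621 82.6896 56.1177 23.5048 4.0234 0.0000
105.3619 92.0363 70.9252 37.4800 7.5109 0.0000 0.0000
110.0492 99.4621 82.6896 56.1177 14.0213 0.0000 0.0000 0.0000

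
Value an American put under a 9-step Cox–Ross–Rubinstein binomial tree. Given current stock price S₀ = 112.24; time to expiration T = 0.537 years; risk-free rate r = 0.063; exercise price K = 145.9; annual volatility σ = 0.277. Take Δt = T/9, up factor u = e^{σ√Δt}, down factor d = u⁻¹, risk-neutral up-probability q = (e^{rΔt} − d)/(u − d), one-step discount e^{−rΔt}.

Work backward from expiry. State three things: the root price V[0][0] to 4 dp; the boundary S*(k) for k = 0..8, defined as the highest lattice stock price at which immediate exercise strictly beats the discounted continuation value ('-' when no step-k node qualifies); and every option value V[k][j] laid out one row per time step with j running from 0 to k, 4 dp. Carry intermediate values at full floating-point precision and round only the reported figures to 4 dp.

Δt=0.05967, u=1.07000, d=0.93458, q=0.51090, disc=e^(-rΔt)=0.99625
k=9 terminal: V=max(K-S,0) → 84.8508 76.0043 65.8758 54.2797 41.0032 25.8028 8.3997 0.0000 0.0000 0.0000
k=8: j=0 S=65.3229 intr=80.5771 cont=80.0297 V=80.5771[EX]; j=1 S=74.7887 intr=71.1113 cont=70.5639 V=71.1113[EX]; j=2 S=85.6262 intr=60.2738 cont=59.7264 V=60.2738[EX]; j=3 S=98.0341 intr=47.8659 cont=47.3185 V=47.8659[EX]; j=4 S=112.2400 intr=33.6600 cont=33.1126 V=33.6600[EX]; j=5 S=128.5045 intr=17.3955 cont=16.8481 V=17.3955[EX]; j=6 S=147.1258 intr=0.0000 cont=4.0929 V=4.0929[hold]; j=7 S=168.4455 intr=0.0000 cont=0.0000 V=0.0000[hold]; j=8 S=192.8546 intr=0.0000 cont=0.0000 V=0.0000[hold]  S*(8)=128.5045
k=7: j=0 S=69.8957 intr=76.0043 cont=75.4569 V=76.0043[EX]; j=1 S=80.0242 intr=65.8758 cont=65.3284 V=65.8758[EX]; j=2 S=91.6203 intr=54.2797 cont=53.7323 V=54.2797[EX]; j=3 S=104.8968 intr=41.0032 cont=40.4558 V=41.0032[EX]; j=4 S=120.0972 intr=25.8028 cont=25.2554 V=25.8028[EX]; j=5 S=137.5003 intr=8.3997 cont=10.5595 V=10.5595[hold]; j=6 S=157.4251 intr=0.0000 cont=1.9943 V=1.9943[hold]; j=7 S=180.2373 intr=0.0000 cont=0.0000 V=0.0000[hold]  S*(7)=120.0972
k=6: j=0 S=74.7887 intr=71.1113 cont=70.5639 V=71.1113[EX]; j=1 S=85.6262 intr=60.2738 cont=59.7264 V=60.2738[EX]; j=2 S=98.0341 intr=47.8659 cont=47.3185 V=47.8659[EX]; j=3 S=112.2400 intr=33.6600 cont=33.1126 V=33.6600[EX]; j=4 S=128.5045 intr=17.3955 cont=17.9474 V=17.9474[hold]; j=5 S=147.1258 intr=0.0000 cont=6.1603 V=6.1603[hold]; j=6 S=168.4455 intr=0.0000 cont=0.9718 V=0.9718[hold]  S*(6)=112.2400
k=5: j=0 S=80.0242 intr=65.8758 cont=65.3284 V=65.8758[EX]; j=1 S=91.6203 intr=54.2797 cont=53.7323 V=54.2797[EX]; j=2 S=104.8968 intr=41.0032 cont=40.4558 V=41.0032[EX]; j=3 S=120.0972 intr=25.8028 cont=25.5363 V=25.8028[EX]; j=4 S=137.5003 intr=8.3997 cont=11.8806 V=11.8806[hold]; j=5 S=157.4251 intr=0.0000 cont=3.4963 V=3.4963[hold]  S*(5)=120.0972
k=4: j=0 S=85.6262 intr=60.2738 cont=59.7264 V=60.2738[EX]; j=1 S=98.0341 intr=47.8659 cont=47.3185 V=47.8659[EX]; j=2 S=112.2400 intr=33.6600 cont=33.1126 V=33.6600[EX]; j=3 S=128.5045 intr=17.3955 cont=18.6198 V=18.6198[hold]; j=4 S=147.1258 intr=0.0000 cont=7.5686 V=7.5686[hold]  S*(4)=112.2400
k=3: j=0 S=91.6203 intr=54.2797 cont=53.7323 V=54.2797[EX]; j=1 S=104.8968 intr=41.0032 cont=40.4558 V=41.0032[EX]; j=2 S=120.0972 intr=25.8028 cont=25.8785 V=25.8785[hold]; j=3 S=137.5003 intr=8.3997 cont=12.9251 V=12.9251[hold]  S*(3)=104.8968
k=2: j=0 S=98.0341 intr=47.8659 cont=47.3185 V=47.8659[EX]; j=1 S=112.2400 intr=33.6600 cont=33.1511 V=33.6600[EX]; j=2 S=128.5045 intr=17.3955 cont=19.1884 V=19.1884[hold]  S*(2)=112.2400
k=1: j=0 S=104.8968 intr=41.0032 cont=40.4558 V=41.0032[EX]; j=1 S=120.0972 intr=25.8028 cont=26.1679 V=26.1679[hold]  S*(1)=104.8968
k=0: j=0 S=112.2400 intr=33.6600 cont=33.2984 V=33.6600[EX]  S*(0)=112.2400

price = 33.6600
boundary = 112.2400 104.8968 112.2400 104.8968 112.2400 120.0972 112.2400 120.0972 128.5045
tree:
33.6600
41.0032 26.1679
47.8659 33.6600 19.1884
54.2797 41.0032 25.8785 12.9251
60.2738 47.8659 33.6600 18.6198 7.5686
65.8758 54.2797 41.0032 25.8028 11.8806 3.4963
71.1113 60.2738 47.8659 33.6600 17.9474 6.1603 0.9718
76.0043 65.8758 54.2797 41.0032 25.8028 10.5595 1.9943 0.0000
80.5771 71.1113 60.2738 47.8659 33.6600 17.3955 4.0929 0.0000 0.0000
84.8508 76.0043 65.8758 54.2797 41.0032 25.8028 8.3997 0.0000 0.0000 0.0000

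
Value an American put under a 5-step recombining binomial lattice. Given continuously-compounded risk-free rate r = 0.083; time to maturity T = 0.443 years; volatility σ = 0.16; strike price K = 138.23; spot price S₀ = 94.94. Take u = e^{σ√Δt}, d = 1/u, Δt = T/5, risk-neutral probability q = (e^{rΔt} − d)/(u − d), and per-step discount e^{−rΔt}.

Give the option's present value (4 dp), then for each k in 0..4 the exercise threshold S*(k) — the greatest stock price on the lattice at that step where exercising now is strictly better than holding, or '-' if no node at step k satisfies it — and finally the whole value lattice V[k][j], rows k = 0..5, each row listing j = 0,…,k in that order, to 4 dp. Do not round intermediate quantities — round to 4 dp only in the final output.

Δt=0.08860  u=1.04878  d=0.95349  q=0.56556  discount=0.99267
step 5 (expiry): payoffs max(K−S,0) = 63.4075 55.9301 47.7056 38.6591 28.7085 17.7636
step 4: (k=4,j=0): S=78.4722, (K−S)⁺=59.7578, hold=58.7450 ⇒ V=59.7578 exercise | (k=4,j=1): S=86.3143, (K−S)⁺=51.9157, hold=50.9030 ⇒ V=51.9157 exercise | (k=4,j=2): S=94.9400, (K−S)⁺=43.2900, hold=42.2772 ⇒ V=43.2900 exercise | (k=4,j=3): S=104.4278, (K−S)⁺=33.8022, hold=32.7895 ⇒ V=33.8022 exercise | (k=4,j=4): S=114.8637, (K−S)⁺=23.3663, hold=22.3535 ⇒ V=23.3663 exercise  boundary S*=114.8637
step 3: (k=3,j=0): S=82.2999, (K−S)⁺=55.9301, hold=54.9173 ⇒ V=55.9301 exercise | (k=3,j=1): S=90.5244, (K−S)⁺=47.7056, hold=46.6928 ⇒ V=47.7056 exercise | (k=3,j=2): S=99.5709, (K−S)⁺=38.6591, hold=37.6463 ⇒ V=38.6591 exercise | (k=3,j=3): S=109.5215, (K−S)⁺=28.7085, hold=27.6957 ⇒ V=28.7085 exercise  boundary S*=109.5215
step 2: (k=2,j=0): S=86.3143, (K−S)⁺=51.9157, hold=50.9030 ⇒ V=51.9157 exercise | (k=2,j=1): S=94.9400, (K−S)⁺=43.2900, hold=42.2772 ⇒ V=43.2900 exercise | (k=2,j=2): S=104.4278, (K−S)⁺=33.8022, hold=32.7895 ⇒ V=33.8022 exercise  boundary S*=104.4278
step 1: (k=1,j=0): S=90.5244, (K−S)⁺=47.7056, hold=46.6928 ⇒ V=47.7056 exercise | (k=1,j=1): S=99.5709, (K−S)⁺=38.6591, hold=37.6463 ⇒ V=38.6591 exercise  boundary S*=99.5709
step 0: (k=0,j=0): S=94.9400, (K−S)⁺=43.2900, hold=42.2772 ⇒ V=43.2900 exercise  boundary S*=94.9400

price = 43.2900
boundary = 94.9400 99.5709 104.4278 109.5215 114.8637
tree:
43.2900
47.7056 38.6591
51.9157 43.2900 33.8022
55.9301 47.7056 38.6591 28.7085
59.7578 51.9157 43.2900 33.8022 23.3663
63.4075 55.9301 47.7056 38.6591 28.7085 17.7636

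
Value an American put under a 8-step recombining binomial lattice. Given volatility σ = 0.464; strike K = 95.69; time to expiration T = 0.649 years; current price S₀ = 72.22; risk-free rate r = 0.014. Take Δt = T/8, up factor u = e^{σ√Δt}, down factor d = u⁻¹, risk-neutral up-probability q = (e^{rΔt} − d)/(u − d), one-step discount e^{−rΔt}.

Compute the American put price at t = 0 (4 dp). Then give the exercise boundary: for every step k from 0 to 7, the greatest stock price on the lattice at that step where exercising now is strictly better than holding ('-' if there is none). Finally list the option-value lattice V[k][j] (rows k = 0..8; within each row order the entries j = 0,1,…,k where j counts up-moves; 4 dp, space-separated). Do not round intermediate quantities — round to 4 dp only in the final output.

price = 26.8188
boundary = - - - 48.5814 55.4455 63.2793 72.2200 82.4239
tree:
26.8188
33.4184 19.4799
40.3337 25.7414 12.5027
47.1086 32.8307 17.8505 6.5336
53.1229 40.2445 24.5930 10.3296 2.2910
58.3926 47.1086 32.4107 15.8824 4.1254 0.2387
63.0099 53.1229 40.2445 23.4700 7.4087 0.4519 0.0000
67.0557 58.3926 47.1086 32.4107 13.2661 0.8558 0.0000 0.0000
70.6005 63.0099 53.1229 40.2445 23.4700 1.6205 0.0000 0.0000 0.0000

params: Δt=0.08113 u=1.14129 d=0.87620 q=0.47130 e^(-rΔt)=0.99886
t_8 payoffs: 70.6005 63.0099 53.1229 40.2445 23.4700 1.6205 0.0000 0.0000 0.0000
t_7: node(7,0) S=28.6343 payoff=67.0557 vs cont=66.9470 → 67.0557 [stop]  node(7,1) S=37.2974 payoff=58.3926 vs cont=58.2840 → 58.3926 [stop]  node(7,2) S=48.5814 payoff=47.1086 vs cont=47.0000 → 47.1086 [stop]  node(7,3) S=63.2793 payoff=32.4107 vs cont=32.3021 → 32.4107 [stop]  node(7,4) S=82.4239 payoff=13.2661 vs cont=13.1575 → 13.2661 [stop]  node(7,5) S=107.3605 payoff=0.0000 vs cont=0.8558 → 0.8558 [wait]  node(7,6) S=139.8415 payoff=0.0000 vs cont=0.0000 → 0.0000 [wait]  node(7,7) S=182.1494 payoff=0.0000 vs cont=0.0000 → 0.0000 [wait]  ⇒ S*(7)=82.4239
t_6: node(6,0) S=32.6801 payoff=63.0099 vs cont=62.9013 → 63.0099 [stop]  node(6,1) S=42.5671 payoff=53.1229 vs cont=53.0142 → 53.1229 [stop]  node(6,2) S=55.4455 payoff=40.2445 vs cont=40.1359 → 40.2445 [stop]  node(6,3) S=72.2200 payoff=23.4700 vs cont=23.3614 → 23.4700 [stop]  node(6,4) S=94.0695 payoff=1.6205 vs cont=7.4087 → 7.4087 [wait]  node(6,5) S=122.5294 payoff=0.0000 vs cont=0.4519 → 0.4519 [wait]  node(6,6) S=159.5996 payoff=0.0000 vs cont=0.0000 → 0.0000 [wait]  ⇒ S*(6)=72.2200
t_5: node(5,0) S=37.2974 payoff=58.3926 vs cont=58.2840 → 58.3926 [stop]  node(5,1) S=48.5814 payoff=47.1086 vs cont=47.0000 → 47.1086 [stop]  node(5,2) S=63.2793 payoff=32.4107 vs cont=32.3021 → 32.4107 [stop]  node(5,3) S=82.4239 payoff=13.2661 vs cont=15.8824 → 15.8824 [wait]  node(5,4) S=107.3605 payoff=0.0000 vs cont=4.1254 → 4.1254 [wait]  node(5,5) S=139.8415 payoff=0.0000 vs cont=0.2387 → 0.2387 [wait]  ⇒ S*(5)=63.2793
t_4: node(4,0) S=42.5671 payoff=53.1229 vs cont=53.0142 → 53.1229 [stop]  node(4,1) S=55.4455 payoff=40.2445 vs cont=40.1359 → 40.2445 [stop]  node(4,2) S=72.2200 payoff=23.4700 vs cont=24.5930 → 24.5930 [wait]  node(4,3) S=94.0695 payoff=1.6205 vs cont=10.3296 → 10.3296 [wait]  node(4,4) S=122.5294 payoff=0.0000 vs cont=2.2910 → 2.2910 [wait]  ⇒ S*(4)=55.4455
t_3: node(3,0) S=48.5814 payoff=47.1086 vs cont=47.0000 → 47.1086 [stop]  node(3,1) S=63.2793 payoff=32.4107 vs cont=32.8307 → 32.8307 [wait]  node(3,2) S=82.4239 payoff=13.2661 vs cont=17.8505 → 17.8505 [wait]  node(3,3) S=107.3605 payoff=0.0000 vs cont=6.5336 → 6.5336 [wait]  ⇒ S*(3)=48.5814
t_2: node(2,0) S=55.4455 payoff=40.2445 vs cont=40.3337 → 40.3337 [wait]  node(2,1) S=72.2200 payoff=23.4700 vs cont=25.7414 → 25.7414 [wait]  node(2,2) S=94.0695 payoff=1.6205 vs cont=12.5027 → 12.5027 [wait]  ⇒ S*(2)=-
t_1: node(1,0) S=63.2793 payoff=32.4107 vs cont=33.4184 → 33.4184 [wait]  node(1,1) S=82.4239 payoff=13.2661 vs cont=19.4799 → 19.4799 [wait]  ⇒ S*(1)=-
t_0: node(0,0) S=72.2200 payoff=23.4700 vs cont=26.8188 → 26.8188 [wait]  ⇒ S*(0)=-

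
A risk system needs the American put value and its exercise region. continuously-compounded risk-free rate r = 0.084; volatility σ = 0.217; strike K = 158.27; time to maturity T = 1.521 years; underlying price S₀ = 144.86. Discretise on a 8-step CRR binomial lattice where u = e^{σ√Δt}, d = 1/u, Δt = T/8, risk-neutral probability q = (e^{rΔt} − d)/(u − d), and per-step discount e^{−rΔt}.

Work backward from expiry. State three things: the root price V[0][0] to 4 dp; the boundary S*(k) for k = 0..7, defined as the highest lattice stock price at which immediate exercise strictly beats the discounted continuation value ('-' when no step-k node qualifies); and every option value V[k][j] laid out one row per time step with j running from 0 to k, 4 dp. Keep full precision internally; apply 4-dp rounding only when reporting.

price = 16.8477
boundary = - 131.7819 119.8846 131.7819 119.8846 131.7819 119.8846 131.7819
tree:
16.8477
26.4881 9.7965
38.3854 16.3742 4.9366
49.2087 26.4881 8.9392 1.9499
59.0548 38.3854 15.6891 3.9202 0.4659
68.0121 49.2087 26.4881 7.6991 1.0792 0.0000
76.1606 59.0548 38.3854 14.6343 2.4996 0.0000 0.0000
83.5735 68.0121 49.2087 26.4881 5.7897 0.0000 0.0000 0.0000
90.3172 76.1606 59.0548 38.3854 13.4100 0.0000 0.0000 0.0000 0.0000

Δt=0.19012  u=1.09924  d=0.90972  q=0.56131  discount=0.98416
step 8 (expiry): payoffs max(K−S,0) = 90.3172 76.1606 59.0548 38.3854 13.4100 0.0000 0.0000 0.0000 0.0000
step 7: (k=7,j=0): S=74.6965, (K−S)⁺=83.5735, hold=81.0659 ⇒ V=83.5735 exercise | (k=7,j=1): S=90.2579, (K−S)⁺=68.0121, hold=65.5045 ⇒ V=68.0121 exercise | (k=7,j=2): S=109.0613, (K−S)⁺=49.2087, hold=46.7011 ⇒ V=49.2087 exercise | (k=7,j=3): S=131.7819, (K−S)⁺=26.4881, hold=23.9805 ⇒ V=26.4881 exercise | (k=7,j=4): S=159.2359, (K−S)⁺=0.0000, hold=5.7897 ⇒ V=5.7897 continue | (k=7,j=5): S=192.4094, (K−S)⁺=0.0000, hold=0.0000 ⇒ V=0.0000 continue | (k=7,j=6): S=232.4939, (K−S)⁺=0.0000, hold=0.0000 ⇒ V=0.0000 continue | (k=7,j=7): S=280.9291, (K−S)⁺=0.0000, hold=0.0000 ⇒ V=0.0000 continue  boundary S*=131.7819
step 6: (k=6,j=0): S=82.1094, (K−S)⁺=76.1606, hold=73.6530 ⇒ V=76.1606 exercise | (k=6,j=1): S=99.2152, (K−S)⁺=59.0548, hold=56.5473 ⇒ V=59.0548 exercise | (k=6,j=2): S=119.8846, (K−S)⁺=38.3854, hold=35.8779 ⇒ V=38.3854 exercise | (k=6,j=3): S=144.8600, (K−S)⁺=13.4100, hold=14.6343 ⇒ V=14.6343 continue | (k=6,j=4): S=175.0385, (K−S)⁺=0.0000, hold=2.4996 ⇒ V=2.4996 continue | (k=6,j=5): S=211.5042, (K−S)⁺=0.0000, hold=0.0000 ⇒ V=0.0000 continue | (k=6,j=6): S=255.5666, (K−S)⁺=0.0000, hold=0.0000 ⇒ V=0.0000 continue  boundary S*=119.8846
step 5: (k=5,j=0): S=90.2579, (K−S)⁺=68.0121, hold=65.5045 ⇒ V=68.0121 exercise | (k=5,j=1): S=109.0613, (K−S)⁺=49.2087, hold=46.7011 ⇒ V=49.2087 exercise | (k=5,j=2): S=131.7819, (K−S)⁺=26.4881, hold=24.6568 ⇒ V=26.4881 exercise | (k=5,j=3): S=159.2359, (K−S)⁺=0.0000, hold=7.6991 ⇒ V=7.6991 continue | (k=5,j=4): S=192.4094, (K−S)⁺=0.0000, hold=1.0792 ⇒ V=1.0792 continue | (k=5,j=5): S=232.4939, (K−S)⁺=0.0000, hold=0.0000 ⇒ V=0.0000 continue  boundary S*=131.7819
step 4: (k=4,j=0): S=99.2152, (K−S)⁺=59.0548, hold=56.5473 ⇒ V=59.0548 exercise | (k=4,j=1): S=119.8846, (K−S)⁺=38.3854, hold=35.8779 ⇒ V=38.3854 exercise | (k=4,j=2): S=144.8600, (K−S)⁺=13.4100, hold=15.6891 ⇒ V=15.6891 continue | (k=4,j=3): S=175.0385, (K−S)⁺=0.0000, hold=3.9202 ⇒ V=3.9202 continue | (k=4,j=4): S=211.5042, (K−S)⁺=0.0000, hold=0.4659 ⇒ V=0.4659 continue  boundary S*=119.8846
step 3: (k=3,j=0): S=109.0613, (K−S)⁺=49.2087, hold=46.7011 ⇒ V=49.2087 exercise | (k=3,j=1): S=131.7819, (K−S)⁺=26.4881, hold=25.2395 ⇒ V=26.4881 exercise | (k=3,j=2): S=159.2359, (K−S)⁺=0.0000, hold=8.9392 ⇒ V=8.9392 continue | (k=3,j=3): S=192.4094, (K−S)⁺=0.0000, hold=1.9499 ⇒ V=1.9499 continue  boundary S*=131.7819
step 2: (k=2,j=0): S=119.8846, (K−S)⁺=38.3854, hold=35.8779 ⇒ V=38.3854 exercise | (k=2,j=1): S=144.8600, (K−S)⁺=13.4100, hold=16.3742 ⇒ V=16.3742 continue | (k=2,j=2): S=175.0385, (K−S)⁺=0.0000, hold=4.9366 ⇒ V=4.9366 continue  boundary S*=119.8846
step 1: (k=1,j=0): S=131.7819, (K−S)⁺=26.4881, hold=25.6179 ⇒ V=26.4881 exercise | (k=1,j=1): S=159.2359, (K−S)⁺=0.0000, hold=9.7965 ⇒ V=9.7965 continue  boundary S*=131.7819
step 0: (k=0,j=0): S=144.8600, (K−S)⁺=13.4100, hold=16.8477 ⇒ V=16.8477 continue  boundary S*=-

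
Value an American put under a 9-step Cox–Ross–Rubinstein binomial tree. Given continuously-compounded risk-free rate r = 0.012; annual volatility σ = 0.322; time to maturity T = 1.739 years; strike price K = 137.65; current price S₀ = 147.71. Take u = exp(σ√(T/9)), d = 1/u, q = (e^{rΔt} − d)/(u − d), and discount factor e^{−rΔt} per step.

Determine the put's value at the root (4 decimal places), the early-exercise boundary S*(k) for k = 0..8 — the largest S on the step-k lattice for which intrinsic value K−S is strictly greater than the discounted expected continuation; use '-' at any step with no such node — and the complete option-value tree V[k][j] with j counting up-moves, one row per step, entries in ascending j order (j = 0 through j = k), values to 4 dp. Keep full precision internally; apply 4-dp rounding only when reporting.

price = 18.4430
boundary = - - - - - 72.7874 83.8546 96.6045 111.2931
tree:
18.4430
25.2040 10.9961
33.5301 16.0455 5.4207
43.2687 22.8375 8.5522 1.9561
53.9658 31.5555 13.2304 3.3787 0.3797
64.8626 42.0825 19.9743 5.7768 0.7219 0.0000
74.4692 53.7954 29.2309 9.7528 1.3726 0.0000 0.0000
82.8079 64.8626 41.0455 16.2028 2.6097 0.0000 0.0000 0.0000
90.0460 74.4692 53.7954 26.3569 4.9621 0.0000 0.0000 0.0000 0.0000
96.3288 82.8079 64.8626 41.0455 9.4349 0.0000 0.0000 0.0000 0.0000 0.0000

params: Δt=0.19322 u=1.15205 d=0.86802 q=0.47285 e^(-rΔt)=0.99768
t_9 payoffs: 96.3288 82.8079 64.8626 41.0455 9.4349 0.0000 0.0000 0.0000 0.0000 0.0000
t_8: node(8,0) S=47.6040 payoff=90.0460 vs cont=89.7272 → 90.0460 [stop]  node(8,1) S=63.1808 payoff=74.4692 vs cont=74.1504 → 74.4692 [stop]  node(8,2) S=83.8546 payoff=53.7954 vs cont=53.4766 → 53.7954 [stop]  node(8,3) S=111.2931 payoff=26.3569 vs cont=26.0381 → 26.3569 [stop]  node(8,4) S=147.7100 payoff=0.0000 vs cont=4.9621 → 4.9621 [wait]  node(8,5) S=196.0431 payoff=0.0000 vs cont=0.0000 → 0.0000 [wait]  node(8,6) S=260.1914 payoff=0.0000 vs cont=0.0000 → 0.0000 [wait]  node(8,7) S=345.3302 payoff=0.0000 vs cont=0.0000 → 0.0000 [wait]  node(8,8) S=458.3277 payoff=0.0000 vs cont=0.0000 → 0.0000 [wait]  ⇒ S*(8)=111.2931
t_7: node(7,0) S=54.8421 payoff=82.8079 vs cont=82.4891 → 82.8079 [stop]  node(7,1) S=72.7874 payoff=64.8626 vs cont=64.5438 → 64.8626 [stop]  node(7,2) S=96.6045 payoff=41.0455 vs cont=40.7267 → 41.0455 [stop]  node(7,3) S=128.2151 payoff=9.4349 vs cont=16.2028 → 16.2028 [wait]  node(7,4) S=170.1691 payoff=0.0000 vs cont=2.6097 → 2.6097 [wait]  node(7,5) S=225.8511 payoff=0.0000 vs cont=0.0000 → 0.0000 [wait]  node(7,6) S=299.7532 payoff=0.0000 vs cont=0.0000 → 0.0000 [wait]  node(7,7) S=397.8372 payoff=0.0000 vs cont=0.0000 → 0.0000 [wait]  ⇒ S*(7)=96.6045
t_6: node(6,0) S=63.1808 payoff=74.4692 vs cont=74.1504 → 74.4692 [stop]  node(6,1) S=83.8546 payoff=53.7954 vs cont=53.4766 → 53.7954 [stop]  node(6,2) S=111.2931 payoff=26.3569 vs cont=29.2309 → 29.2309 [wait]  node(6,3) S=147.7100 payoff=0.0000 vs cont=9.7528 → 9.7528 [wait]  node(6,4) S=196.0431 payoff=0.0000 vs cont=1.3726 → 1.3726 [wait]  node(6,5) S=260.1914 payoff=0.0000 vs cont=0.0000 → 0.0000 [wait]  node(6,6) S=345.3302 payoff=0.0000 vs cont=0.0000 → 0.0000 [wait]  ⇒ S*(6)=83.8546
t_5: node(5,0) S=72.7874 payoff=64.8626 vs cont=64.5438 → 64.8626 [stop]  node(5,1) S=96.6045 payoff=41.0455 vs cont=42.0825 → 42.0825 [wait]  node(5,2) S=128.2151 payoff=9.4349 vs cont=19.9743 → 19.9743 [wait]  node(5,3) S=170.1691 payoff=0.0000 vs cont=5.7768 → 5.7768 [wait]  node(5,4) S=225.8511 payoff=0.0000 vs cont=0.7219 → 0.7219 [wait]  node(5,5) S=299.7532 payoff=0.0000 vs cont=0.0000 → 0.0000 [wait]  ⇒ S*(5)=72.7874
t_4: node(4,0) S=83.8546 payoff=53.7954 vs cont=53.9658 → 53.9658 [wait]  node(4,1) S=111.2931 payoff=26.3569 vs cont=31.5555 → 31.5555 [wait]  node(4,2) S=147.7100 payoff=0.0000 vs cont=13.2304 → 13.2304 [wait]  node(4,3) S=196.0431 payoff=0.0000 vs cont=3.3787 → 3.3787 [wait]  node(4,4) S=260.1914 payoff=0.0000 vs cont=0.3797 → 0.3797 [wait]  ⇒ S*(4)=-
t_3: node(3,0) S=96.6045 payoff=41.0455 vs cont=43.2687 → 43.2687 [wait]  node(3,1) S=128.2151 payoff=9.4349 vs cont=22.8375 → 22.8375 [wait]  node(3,2) S=170.1691 payoff=0.0000 vs cont=8.5522 → 8.5522 [wait]  node(3,3) S=225.8511 payoff=0.0000 vs cont=1.9561 → 1.9561 [wait]  ⇒ S*(3)=-
t_2: node(2,0) S=111.2931 payoff=26.3569 vs cont=33.5301 → 33.5301 [wait]  node(2,1) S=147.7100 payoff=0.0000 vs cont=16.0455 → 16.0455 [wait]  node(2,2) S=196.0431 payoff=0.0000 vs cont=5.4207 → 5.4207 [wait]  ⇒ S*(2)=-
t_1: node(1,0) S=128.2151 payoff=9.4349 vs cont=25.2040 → 25.2040 [wait]  node(1,1) S=170.1691 payoff=0.0000 vs cont=10.9961 → 10.9961 [wait]  ⇒ S*(1)=-
t_0: node(0,0) S=147.7100 payoff=0.0000 vs cont=18.4430 → 18.4430 [wait]  ⇒ S*(0)=-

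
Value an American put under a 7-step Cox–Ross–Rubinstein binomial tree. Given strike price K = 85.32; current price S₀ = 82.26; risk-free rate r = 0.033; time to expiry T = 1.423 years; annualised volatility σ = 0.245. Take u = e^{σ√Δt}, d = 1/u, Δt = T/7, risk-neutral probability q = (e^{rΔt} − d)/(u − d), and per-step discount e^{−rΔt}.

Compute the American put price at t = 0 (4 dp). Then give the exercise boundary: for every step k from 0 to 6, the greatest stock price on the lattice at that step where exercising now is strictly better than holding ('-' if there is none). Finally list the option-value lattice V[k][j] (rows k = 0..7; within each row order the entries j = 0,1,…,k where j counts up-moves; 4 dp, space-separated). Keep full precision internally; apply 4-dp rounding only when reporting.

Δt=0.20329  u=1.11680  d=0.89542  q=0.50282  discount=0.99331
step 7 (expiry): payoffs max(K−S,0) = 47.3560 37.9700 26.2635 11.6628 0.0000 0.0000 0.0000 0.0000
step 6: (k=6,j=0): S=42.3981, (K−S)⁺=42.9219, hold=42.3515 ⇒ V=42.9219 exercise | (k=6,j=1): S=52.8803, (K−S)⁺=32.4397, hold=31.8693 ⇒ V=32.4397 exercise | (k=6,j=2): S=65.9540, (K−S)⁺=19.3660, hold=18.7955 ⇒ V=19.3660 exercise | (k=6,j=3): S=82.2600, (K−S)⁺=3.0600, hold=5.7598 ⇒ V=5.7598 continue | (k=6,j=4): S=102.5974, (K−S)⁺=0.0000, hold=0.0000 ⇒ V=0.0000 continue | (k=6,j=5): S=127.9628, (K−S)⁺=0.0000, hold=0.0000 ⇒ V=0.0000 continue | (k=6,j=6): S=159.5994, (K−S)⁺=0.0000, hold=0.0000 ⇒ V=0.0000 continue  boundary S*=65.9540
step 5: (k=5,j=0): S=47.3500, (K−S)⁺=37.9700, hold=37.3996 ⇒ V=37.9700 exercise | (k=5,j=1): S=59.0565, (K−S)⁺=26.2635, hold=25.6931 ⇒ V=26.2635 exercise | (k=5,j=2): S=73.6572, (K−S)⁺=11.6628, hold=12.4408 ⇒ V=12.4408 continue | (k=5,j=3): S=91.8676, (K−S)⁺=0.0000, hold=2.8445 ⇒ V=2.8445 continue | (k=5,j=4): S=114.5803, (K−S)⁺=0.0000, hold=0.0000 ⇒ V=0.0000 continue | (k=5,j=5): S=142.9083, (K−S)⁺=0.0000, hold=0.0000 ⇒ V=0.0000 continue  boundary S*=59.0565
step 4: (k=4,j=0): S=52.8803, (K−S)⁺=32.4397, hold=31.8693 ⇒ V=32.4397 exercise | (k=4,j=1): S=65.9540, (K−S)⁺=19.3660, hold=19.1841 ⇒ V=19.3660 exercise | (k=4,j=2): S=82.2600, (K−S)⁺=3.0600, hold=7.5647 ⇒ V=7.5647 continue | (k=4,j=3): S=102.5974, (K−S)⁺=0.0000, hold=1.4048 ⇒ V=1.4048 continue | (k=4,j=4): S=127.9628, (K−S)⁺=0.0000, hold=0.0000 ⇒ V=0.0000 continue  boundary S*=65.9540
step 3: (k=3,j=0): S=59.0565, (K−S)⁺=26.2635, hold=25.6931 ⇒ V=26.2635 exercise | (k=3,j=1): S=73.6572, (K−S)⁺=11.6628, hold=13.3423 ⇒ V=13.3423 continue | (k=3,j=2): S=91.8676, (K−S)⁺=0.0000, hold=4.4375 ⇒ V=4.4375 continue | (k=3,j=3): S=114.5803, (K−S)⁺=0.0000, hold=0.6938 ⇒ V=0.6938 continue  boundary S*=59.0565
step 2: (k=2,j=0): S=65.9540, (K−S)⁺=19.3660, hold=19.6344 ⇒ V=19.6344 continue | (k=2,j=1): S=82.2600, (K−S)⁺=3.0600, hold=8.8056 ⇒ V=8.8056 continue | (k=2,j=2): S=102.5974, (K−S)⁺=0.0000, hold=2.5380 ⇒ V=2.5380 continue  boundary S*=-
step 1: (k=1,j=0): S=73.6572, (K−S)⁺=11.6628, hold=14.0946 ⇒ V=14.0946 continue | (k=1,j=1): S=91.8676, (K−S)⁺=0.0000, hold=5.6163 ⇒ V=5.6163 continue  boundary S*=-
step 0: (k=0,j=0): S=82.2600, (K−S)⁺=3.0600, hold=9.7658 ⇒ V=9.7658 continue  boundary S*=-

price = 9.7658
boundary = - - - 59.0565 65.9540 59.0565 65.9540
tree:
9.7658
14.0946 5.6163
19.6344 8.8056 2.5380
26.2635 13.3423 4.4375 0.6938
32.4397 19.3660 7.5647 1.4048 0.0000
37.9700 26.2635 12.4408 2.8445 0.0000 0.0000
42.9219 32.4397 19.3660 5.7598 0.0000 0.0000 0.0000
47.3560 37.9700 26.2635 11.6628 0.0000 0.0000 0.0000 0.0000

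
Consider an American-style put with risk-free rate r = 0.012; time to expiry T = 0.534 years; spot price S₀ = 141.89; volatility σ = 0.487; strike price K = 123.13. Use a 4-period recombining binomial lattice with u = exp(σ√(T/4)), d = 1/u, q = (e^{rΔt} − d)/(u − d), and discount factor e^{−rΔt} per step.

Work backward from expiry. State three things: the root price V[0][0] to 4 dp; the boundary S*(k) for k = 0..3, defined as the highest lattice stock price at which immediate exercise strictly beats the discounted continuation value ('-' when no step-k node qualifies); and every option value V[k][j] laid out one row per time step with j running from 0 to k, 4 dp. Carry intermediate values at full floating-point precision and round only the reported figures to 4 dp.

Δt=0.13350  u=1.19475  d=0.83699  q=0.46011  discount=0.99840
step 4 (expiry): payoffs max(K−S,0) = 53.4928 23.7277 0.0000 0.0000 0.0000
step 3: (k=3,j=0): S=83.1991, (K−S)⁺=39.9309, hold=39.7338 ⇒ V=39.9309 exercise | (k=3,j=1): S=118.7611, (K−S)⁺=4.3689, hold=12.7897 ⇒ V=12.7897 continue | (k=3,j=2): S=169.5233, (K−S)⁺=0.0000, hold=0.0000 ⇒ V=0.0000 continue | (k=3,j=3): S=241.9829, (K−S)⁺=0.0000, hold=0.0000 ⇒ V=0.0000 continue  boundary S*=83.1991
step 2: (k=2,j=0): S=99.4023, (K−S)⁺=23.7277, hold=27.3989 ⇒ V=27.3989 continue | (k=2,j=1): S=141.8900, (K−S)⁺=0.0000, hold=6.8940 ⇒ V=6.8940 continue | (k=2,j=2): S=202.5383, (K−S)⁺=0.0000, hold=0.0000 ⇒ V=0.0000 continue  boundary S*=-
step 1: (k=1,j=0): S=118.7611, (K−S)⁺=4.3689, hold=17.9355 ⇒ V=17.9355 continue | (k=1,j=1): S=169.5233, (K−S)⁺=0.0000, hold=3.7160 ⇒ V=3.7160 continue  boundary S*=-
step 0: (k=0,j=0): S=141.8900, (K−S)⁺=0.0000, hold=11.3747 ⇒ V=11.3747 continue  boundary S*=-

price = 11.3747
boundary = - - - 83.1991
tree:
11.3747
17.9355 3.7160
27.3989 6.8940 0.0000
39.9309 12.7897 0.0000 0.0000
53.4928 23.7277 0.0000 0.0000 0.0000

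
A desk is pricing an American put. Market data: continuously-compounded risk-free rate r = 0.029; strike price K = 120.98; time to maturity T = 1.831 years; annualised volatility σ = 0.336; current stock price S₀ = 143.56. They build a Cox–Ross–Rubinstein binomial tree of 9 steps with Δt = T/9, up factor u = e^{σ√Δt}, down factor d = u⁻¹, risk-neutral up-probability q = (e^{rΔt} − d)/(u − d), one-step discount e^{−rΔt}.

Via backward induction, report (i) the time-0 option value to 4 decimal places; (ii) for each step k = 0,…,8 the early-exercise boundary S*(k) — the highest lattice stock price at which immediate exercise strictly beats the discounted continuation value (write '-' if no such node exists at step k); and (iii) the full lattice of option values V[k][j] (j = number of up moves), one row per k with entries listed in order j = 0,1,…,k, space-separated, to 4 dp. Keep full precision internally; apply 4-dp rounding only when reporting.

price = 11.5510
boundary = - - - - 78.2997 67.2887 78.2997 91.1126 78.2997
tree:
11.5510
16.7729 6.0726
23.6923 9.5317 2.4243
32.4030 14.6084 4.1849 0.5593
42.6803 21.7399 7.1125 1.0854 0.0000
53.6913 31.1815 11.8453 2.1062 0.0000 0.0000
63.1539 42.6803 19.1887 4.0872 0.0000 0.0000 0.0000
71.2858 53.6913 29.8674 7.9314 0.0000 0.0000 0.0000 0.0000
78.2742 63.1539 42.6803 15.3912 0.0000 0.0000 0.0000 0.0000 0.0000
84.2798 71.2858 53.6913 29.8674 0.0000 0.0000 0.0000 0.0000 0.0000 0.0000

Δt=0.20344  u=1.16364  d=0.85937  q=0.48163  discount=0.99412
step 9 (expiry): payoffs max(K−S,0) = 84.2798 71.2858 53.6913 29.8674 0.0000 0.0000 0.0000 0.0000 0.0000 0.0000
step 8: (k=8,j=0): S=42.7058, (K−S)⁺=78.2742, hold=77.5625 ⇒ V=78.2742 exercise | (k=8,j=1): S=57.8261, (K−S)⁺=63.1539, hold=62.4422 ⇒ V=63.1539 exercise | (k=8,j=2): S=78.2997, (K−S)⁺=42.6803, hold=41.9686 ⇒ V=42.6803 exercise | (k=8,j=3): S=106.0222, (K−S)⁺=14.9578, hold=15.3912 ⇒ V=15.3912 continue | (k=8,j=4): S=143.5600, (K−S)⁺=0.0000, hold=0.0000 ⇒ V=0.0000 continue | (k=8,j=5): S=194.3882, (K−S)⁺=0.0000, hold=0.0000 ⇒ V=0.0000 continue | (k=8,j=6): S=263.2125, (K−S)⁺=0.0000, hold=0.0000 ⇒ V=0.0000 continue | (k=8,j=7): S=356.4044, (K−S)⁺=0.0000, hold=0.0000 ⇒ V=0.0000 continue | (k=8,j=8): S=482.5915, (K−S)⁺=0.0000, hold=0.0000 ⇒ V=0.0000 continue  boundary S*=78.2997
step 7: (k=7,j=0): S=49.6942, (K−S)⁺=71.2858, hold=70.5742 ⇒ V=71.2858 exercise | (k=7,j=1): S=67.2887, (K−S)⁺=53.6913, hold=52.9796 ⇒ V=53.6913 exercise | (k=7,j=2): S=91.1126, (K−S)⁺=29.8674, hold=29.3632 ⇒ V=29.8674 exercise | (k=7,j=3): S=123.3716, (K−S)⁺=0.0000, hold=7.9314 ⇒ V=7.9314 continue | (k=7,j=4): S=167.0520, (K−S)⁺=0.0000, hold=0.0000 ⇒ V=0.0000 continue | (k=7,j=5): S=226.1977, (K−S)⁺=0.0000, hold=0.0000 ⇒ V=0.0000 continue | (k=7,j=6): S=306.2844, (K−S)⁺=0.0000, hold=0.0000 ⇒ V=0.0000 continue | (k=7,j=7): S=414.7261, (K−S)⁺=0.0000, hold=0.0000 ⇒ V=0.0000 continue  boundary S*=91.1126
step 6: (k=6,j=0): S=57.8261, (K−S)⁺=63.1539, hold=62.4422 ⇒ V=63.1539 exercise | (k=6,j=1): S=78.2997, (K−S)⁺=42.6803, hold=41.9686 ⇒ V=42.6803 exercise | (k=6,j=2): S=106.0222, (K−S)⁺=14.9578, hold=19.1887 ⇒ V=19.1887 continue | (k=6,j=3): S=143.5600, (K−S)⁺=0.0000, hold=4.0872 ⇒ V=4.0872 continue | (k=6,j=4): S=194.3882, (K−S)⁺=0.0000, hold=0.0000 ⇒ V=0.0000 continue | (k=6,j=5): S=263.2125, (K−S)⁺=0.0000, hold=0.0000 ⇒ V=0.0000 continue | (k=6,j=6): S=356.4044, (K−S)⁺=0.0000, hold=0.0000 ⇒ V=0.0000 continue  boundary S*=78.2997
step 5: (k=5,j=0): S=67.2887, (K−S)⁺=53.6913, hold=52.9796 ⇒ V=53.6913 exercise | (k=5,j=1): S=91.1126, (K−S)⁺=29.8674, hold=31.1815 ⇒ V=31.1815 continue | (k=5,j=2): S=123.3716, (K−S)⁺=0.0000, hold=11.8453 ⇒ V=11.8453 continue | (k=5,j=3): S=167.0520, (K−S)⁺=0.0000, hold=2.1062 ⇒ V=2.1062 continue | (k=5,j=4): S=226.1977, (K−S)⁺=0.0000, hold=0.0000 ⇒ V=0.0000 continue | (k=5,j=5): S=306.2844, (K−S)⁺=0.0000, hold=0.0000 ⇒ V=0.0000 continue  boundary S*=67.2887
step 4: (k=4,j=0): S=78.2997, (K−S)⁺=42.6803, hold=42.5978 ⇒ V=42.6803 exercise | (k=4,j=1): S=106.0222, (K−S)⁺=14.9578, hold=21.7399 ⇒ V=21.7399 continue | (k=4,j=2): S=143.5600, (K−S)⁺=0.0000, hold=7.1125 ⇒ V=7.1125 continue | (k=4,j=3): S=194.3882, (K−S)⁺=0.0000, hold=1.0854 ⇒ V=1.0854 continue | (k=4,j=4): S=263.2125, (K−S)⁺=0.0000, hold=0.0000 ⇒ V=0.0000 continue  boundary S*=78.2997
step 3: (k=3,j=0): S=91.1126, (K−S)⁺=29.8674, hold=32.4030 ⇒ V=32.4030 continue | (k=3,j=1): S=123.3716, (K−S)⁺=0.0000, hold=14.6084 ⇒ V=14.6084 continue | (k=3,j=2): S=167.0520, (K−S)⁺=0.0000, hold=4.1849 ⇒ V=4.1849 continue | (k=3,j=3): S=226.1977, (K−S)⁺=0.0000, hold=0.5593 ⇒ V=0.5593 continue  boundary S*=-
step 2: (k=2,j=0): S=106.0222, (K−S)⁺=14.9578, hold=23.6923 ⇒ V=23.6923 continue | (k=2,j=1): S=143.5600, (K−S)⁺=0.0000, hold=9.5317 ⇒ V=9.5317 continue | (k=2,j=2): S=194.3882, (K−S)⁺=0.0000, hold=2.4243 ⇒ V=2.4243 continue  boundary S*=-
step 1: (k=1,j=0): S=123.3716, (K−S)⁺=0.0000, hold=16.7729 ⇒ V=16.7729 continue | (k=1,j=1): S=167.0520, (K−S)⁺=0.0000, hold=6.0726 ⇒ V=6.0726 continue  boundary S*=-
step 0: (k=0,j=0): S=143.5600, (K−S)⁺=0.0000, hold=11.5510 ⇒ V=11.5510 continue  boundary S*=-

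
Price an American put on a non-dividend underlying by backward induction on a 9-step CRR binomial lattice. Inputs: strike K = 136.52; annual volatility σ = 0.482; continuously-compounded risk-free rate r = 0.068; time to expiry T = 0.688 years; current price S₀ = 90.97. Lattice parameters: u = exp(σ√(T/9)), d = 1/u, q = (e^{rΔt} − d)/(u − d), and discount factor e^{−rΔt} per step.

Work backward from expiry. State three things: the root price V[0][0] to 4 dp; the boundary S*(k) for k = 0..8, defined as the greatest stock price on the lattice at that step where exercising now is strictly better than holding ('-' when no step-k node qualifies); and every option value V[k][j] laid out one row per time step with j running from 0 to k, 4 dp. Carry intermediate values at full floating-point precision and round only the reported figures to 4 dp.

price = 46.3514
boundary = - 79.6199 69.6859 79.6199 90.9700 79.6199 90.9700 103.9381 118.7550
tree:
46.3514
56.9001 35.7020
66.8341 45.8392 25.3733
75.5287 56.9001 34.6430 15.8506
83.1385 66.8341 45.5500 23.4894 7.9489
89.7988 75.5287 56.9001 33.5088 13.1542 2.5339
95.6281 83.1385 66.8341 45.5500 21.1448 4.8521 0.1116
100.7301 89.7988 75.5287 56.9001 32.5819 9.2865 0.2184 0.0000
105.1955 95.6281 83.1385 66.8341 45.5500 17.7650 0.4273 0.0000 0.0000
109.1038 100.7301 89.7988 75.5287 56.9001 32.5819 0.8360 0.0000 0.0000 0.0000

Δt=0.07644  u=1.14255  d=0.87523  q=0.48623  discount=0.99482
step 9 (expiry): payoffs max(K−S,0) = 109.1038 100.7301 89.7988 75.5287 56.9001 32.5819 0.8360 0.0000 0.0000 0.0000
step 8: (k=8,j=0): S=31.3245, (K−S)⁺=105.1955, hold=104.4877 ⇒ V=105.1955 exercise | (k=8,j=1): S=40.8919, (K−S)⁺=95.6281, hold=94.9203 ⇒ V=95.6281 exercise | (k=8,j=2): S=53.3815, (K−S)⁺=83.1385, hold=82.4306 ⇒ V=83.1385 exercise | (k=8,j=3): S=69.6859, (K−S)⁺=66.8341, hold=66.1263 ⇒ V=66.8341 exercise | (k=8,j=4): S=90.9700, (K−S)⁺=45.5500, hold=44.8422 ⇒ V=45.5500 exercise | (k=8,j=5): S=118.7550, (K−S)⁺=17.7650, hold=17.0572 ⇒ V=17.7650 exercise | (k=8,j=6): S=155.0263, (K−S)⁺=0.0000, hold=0.4273 ⇒ V=0.4273 continue | (k=8,j=7): S=202.3759, (K−S)⁺=0.0000, hold=0.0000 ⇒ V=0.0000 continue | (k=8,j=8): S=264.1876, (K−S)⁺=0.0000, hold=0.0000 ⇒ V=0.0000 continue  boundary S*=118.7550
step 7: (k=7,j=0): S=35.7899, (K−S)⁺=100.7301, hold=100.0223 ⇒ V=100.7301 exercise | (k=7,j=1): S=46.7212, (K−S)⁺=89.7988, hold=89.0909 ⇒ V=89.7988 exercise | (k=7,j=2): S=60.9913, (K−S)⁺=75.5287, hold=74.8209 ⇒ V=75.5287 exercise | (k=7,j=3): S=79.6199, (K−S)⁺=56.9001, hold=56.1923 ⇒ V=56.9001 exercise | (k=7,j=4): S=103.9381, (K−S)⁺=32.5819, hold=31.8740 ⇒ V=32.5819 exercise | (k=7,j=5): S=135.6840, (K−S)⁺=0.8360, hold=9.2865 ⇒ V=9.2865 continue | (k=7,j=6): S=177.1259, (K−S)⁺=0.0000, hold=0.2184 ⇒ V=0.2184 continue | (k=7,j=7): S=231.2254, (K−S)⁺=0.0000, hold=0.0000 ⇒ V=0.0000 continue  boundary S*=103.9381
step 6: (k=6,j=0): S=40.8919, (K−S)⁺=95.6281, hold=94.9203 ⇒ V=95.6281 exercise | (k=6,j=1): S=53.3815, (K−S)⁺=83.1385, hold=82.4306 ⇒ V=83.1385 exercise | (k=6,j=2): S=69.6859, (K−S)⁺=66.8341, hold=66.1263 ⇒ V=66.8341 exercise | (k=6,j=3): S=90.9700, (K−S)⁺=45.5500, hold=44.8422 ⇒ V=45.5500 exercise | (k=6,j=4): S=118.7550, (K−S)⁺=17.7650, hold=21.1448 ⇒ V=21.1448 continue | (k=6,j=5): S=155.0263, (K−S)⁺=0.0000, hold=4.8521 ⇒ V=4.8521 continue | (k=6,j=6): S=202.3759, (K−S)⁺=0.0000, hold=0.1116 ⇒ V=0.1116 continue  boundary S*=90.9700
step 5: (k=5,j=0): S=46.7212, (K−S)⁺=89.7988, hold=89.0909 ⇒ V=89.7988 exercise | (k=5,j=1): S=60.9913, (K−S)⁺=75.5287, hold=74.8209 ⇒ V=75.5287 exercise | (k=5,j=2): S=79.6199, (K−S)⁺=56.9001, hold=56.1923 ⇒ V=56.9001 exercise | (k=5,j=3): S=103.9381, (K−S)⁺=32.5819, hold=33.5088 ⇒ V=33.5088 continue | (k=5,j=4): S=135.6840, (K−S)⁺=0.8360, hold=13.1542 ⇒ V=13.1542 continue | (k=5,j=5): S=177.1259, (K−S)⁺=0.0000, hold=2.5339 ⇒ V=2.5339 continue  boundary S*=79.6199
step 4: (k=4,j=0): S=53.3815, (K−S)⁺=83.1385, hold=82.4306 ⇒ V=83.1385 exercise | (k=4,j=1): S=69.6859, (K−S)⁺=66.8341, hold=66.1263 ⇒ V=66.8341 exercise | (k=4,j=2): S=90.9700, (K−S)⁺=45.5500, hold=45.2906 ⇒ V=45.5500 exercise | (k=4,j=3): S=118.7550, (K−S)⁺=17.7650, hold=23.4894 ⇒ V=23.4894 continue | (k=4,j=4): S=155.0263, (K−S)⁺=0.0000, hold=7.9489 ⇒ V=7.9489 continue  boundary S*=90.9700
step 3: (k=3,j=0): S=60.9913, (K−S)⁺=75.5287, hold=74.8209 ⇒ V=75.5287 exercise | (k=3,j=1): S=79.6199, (K−S)⁺=56.9001, hold=56.1923 ⇒ V=56.9001 exercise | (k=3,j=2): S=103.9381, (K−S)⁺=32.5819, hold=34.6430 ⇒ V=34.6430 continue | (k=3,j=3): S=135.6840, (K−S)⁺=0.8360, hold=15.8506 ⇒ V=15.8506 continue  boundary S*=79.6199
step 2: (k=2,j=0): S=69.6859, (K−S)⁺=66.8341, hold=66.1263 ⇒ V=66.8341 exercise | (k=2,j=1): S=90.9700, (K−S)⁺=45.5500, hold=45.8392 ⇒ V=45.8392 continue | (k=2,j=2): S=118.7550, (K−S)⁺=17.7650, hold=25.3733 ⇒ V=25.3733 continue  boundary S*=69.6859
step 1: (k=1,j=0): S=79.6199, (K−S)⁺=56.9001, hold=56.3322 ⇒ V=56.9001 exercise | (k=1,j=1): S=103.9381, (K−S)⁺=32.5819, hold=35.7020 ⇒ V=35.7020 continue  boundary S*=79.6199
step 0: (k=0,j=0): S=90.9700, (K−S)⁺=45.5500, hold=46.3514 ⇒ V=46.3514 continue  boundary S*=-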